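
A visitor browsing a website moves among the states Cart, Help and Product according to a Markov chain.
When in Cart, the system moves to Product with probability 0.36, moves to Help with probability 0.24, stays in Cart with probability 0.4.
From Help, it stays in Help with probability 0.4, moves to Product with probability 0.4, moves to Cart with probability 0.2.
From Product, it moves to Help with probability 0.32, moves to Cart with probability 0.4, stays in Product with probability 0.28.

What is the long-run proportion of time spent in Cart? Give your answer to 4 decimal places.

Let the stationary distribution be π with π = πP and π_1 + π_2 + π_3 = 1.
π_1 = 0.4·π_1 + 0.2·π_2 + 0.4·π_3
π_2 = 0.24·π_1 + 0.4·π_2 + 0.32·π_3
Solving with the normalization constraint gives π = (0.3363, 0.3186, 0.3451).
So the stationary probability of Cart is 0.3363.

0.3363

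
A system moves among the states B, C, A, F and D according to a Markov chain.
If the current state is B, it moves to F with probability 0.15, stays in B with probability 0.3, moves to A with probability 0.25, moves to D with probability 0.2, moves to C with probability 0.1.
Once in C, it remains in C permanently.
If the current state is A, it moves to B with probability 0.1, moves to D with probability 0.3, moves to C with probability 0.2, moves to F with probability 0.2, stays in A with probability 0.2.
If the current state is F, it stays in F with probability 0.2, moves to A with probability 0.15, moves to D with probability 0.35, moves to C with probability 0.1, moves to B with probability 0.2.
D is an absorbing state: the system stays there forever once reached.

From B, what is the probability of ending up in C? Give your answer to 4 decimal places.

0.3304

Let h(s) be the probability of absorption at C starting from transient state s. Then h(C) = 1 and h(D) = 0. By first-step analysis:
h(B) = 0.3·h(B) + 0.1·1 + 0.25·h(A) + 0.15·h(F) + 0.2·0
h(A) = 0.1·h(B) + 0.2·1 + 0.2·h(A) + 0.2·h(F) + 0.3·0
h(F) = 0.2·h(B) + 0.1·1 + 0.15·h(A) + 0.2·h(F) + 0.35·0
Solving: h(B) = 0.3304, h(A) = 0.3601, h(F) = 0.2751.
Starting from B, the probability is 0.3304.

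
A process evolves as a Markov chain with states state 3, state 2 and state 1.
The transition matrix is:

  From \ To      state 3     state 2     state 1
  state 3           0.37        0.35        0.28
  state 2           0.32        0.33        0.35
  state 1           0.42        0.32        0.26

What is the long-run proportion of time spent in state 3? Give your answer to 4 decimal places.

Let the stationary distribution be π with π = πP and π_1 + π_2 + π_3 = 1.
π_1 = 0.37·π_1 + 0.32·π_2 + 0.42·π_3
π_2 = 0.35·π_1 + 0.33·π_2 + 0.32·π_3
Solving with the normalization constraint gives π = (0.3682, 0.3344, 0.2975).
So the stationary probability of state 3 is 0.3682.

0.3682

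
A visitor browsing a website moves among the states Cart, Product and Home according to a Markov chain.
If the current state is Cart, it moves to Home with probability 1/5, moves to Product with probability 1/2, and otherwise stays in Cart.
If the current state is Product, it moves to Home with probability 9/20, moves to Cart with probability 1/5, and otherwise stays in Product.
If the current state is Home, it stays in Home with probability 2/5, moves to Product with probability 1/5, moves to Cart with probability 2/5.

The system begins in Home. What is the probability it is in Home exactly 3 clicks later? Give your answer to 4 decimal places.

0.3535

Propagate the distribution vector 3 clicks from Home.
After 0 clicks: (0.0000, 0.0000, 1.0000)
After 1 click: (0.4000, 0.2000, 0.4000)
After 2 clicks: (0.3200, 0.3500, 0.3300)
After 3 clicks: (0.2980, 0.3485, 0.3535)
P(in Home after 3 clicks) = 0.3535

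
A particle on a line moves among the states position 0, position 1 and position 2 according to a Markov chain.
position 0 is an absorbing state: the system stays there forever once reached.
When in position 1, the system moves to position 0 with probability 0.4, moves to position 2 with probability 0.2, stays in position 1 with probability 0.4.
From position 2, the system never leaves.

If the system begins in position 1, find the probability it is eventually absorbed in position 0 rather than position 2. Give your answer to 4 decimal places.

0.6667

Let h(s) be the probability of absorption at position 0 starting from transient state s. Then h(position 0) = 1 and h(position 2) = 0. By first-step analysis:
h(position 1) = 0.4·1 + 0.4·h(position 1) + 0.2·0
Solving: h(position 1) = 0.6667.
Starting from position 1, the probability is 0.6667.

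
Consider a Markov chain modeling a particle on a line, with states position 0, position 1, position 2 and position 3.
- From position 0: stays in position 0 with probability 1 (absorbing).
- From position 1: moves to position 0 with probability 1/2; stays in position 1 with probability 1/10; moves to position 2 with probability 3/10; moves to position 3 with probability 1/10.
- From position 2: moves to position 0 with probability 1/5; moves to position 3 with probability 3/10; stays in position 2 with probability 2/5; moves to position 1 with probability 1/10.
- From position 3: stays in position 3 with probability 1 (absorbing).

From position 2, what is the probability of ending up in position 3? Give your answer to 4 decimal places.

Let h(s) be the probability of absorption at position 3 starting from transient state s. Then h(position 3) = 1 and h(position 0) = 0. By first-step analysis:
h(position 1) = 0.5·0 + 0.1·h(position 1) + 0.3·h(position 2) + 0.1·1
h(position 2) = 0.2·0 + 0.1·h(position 1) + 0.4·h(position 2) + 0.3·1
Solving: h(position 1) = 0.2941, h(position 2) = 0.5490.
Starting from position 2, the probability is 0.5490.

0.5490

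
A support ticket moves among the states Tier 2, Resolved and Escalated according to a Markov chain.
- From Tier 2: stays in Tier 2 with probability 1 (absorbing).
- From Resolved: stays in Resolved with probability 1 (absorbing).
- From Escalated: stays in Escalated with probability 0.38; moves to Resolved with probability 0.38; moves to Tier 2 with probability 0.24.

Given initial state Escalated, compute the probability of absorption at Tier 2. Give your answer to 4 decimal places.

Let h(s) be the probability of absorption at Tier 2 starting from transient state s. Then h(Tier 2) = 1 and h(Resolved) = 0. By first-step analysis:
h(Escalated) = 0.24·1 + 0.38·0 + 0.38·h(Escalated)
Solving: h(Escalated) = 0.3871.
Starting from Escalated, the probability is 0.3871.

0.3871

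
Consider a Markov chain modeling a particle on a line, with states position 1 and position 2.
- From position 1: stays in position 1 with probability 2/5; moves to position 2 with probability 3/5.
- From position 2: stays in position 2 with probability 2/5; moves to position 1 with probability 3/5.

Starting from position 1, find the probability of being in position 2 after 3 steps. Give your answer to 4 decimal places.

0.5040

Propagate the distribution vector 3 steps from position 1.
After 0 steps: (1.0000, 0.0000)
After 1 step: (0.4000, 0.6000)
After 2 steps: (0.5200, 0.4800)
After 3 steps: (0.4960, 0.5040)
P(in position 2 after 3 steps) = 0.5040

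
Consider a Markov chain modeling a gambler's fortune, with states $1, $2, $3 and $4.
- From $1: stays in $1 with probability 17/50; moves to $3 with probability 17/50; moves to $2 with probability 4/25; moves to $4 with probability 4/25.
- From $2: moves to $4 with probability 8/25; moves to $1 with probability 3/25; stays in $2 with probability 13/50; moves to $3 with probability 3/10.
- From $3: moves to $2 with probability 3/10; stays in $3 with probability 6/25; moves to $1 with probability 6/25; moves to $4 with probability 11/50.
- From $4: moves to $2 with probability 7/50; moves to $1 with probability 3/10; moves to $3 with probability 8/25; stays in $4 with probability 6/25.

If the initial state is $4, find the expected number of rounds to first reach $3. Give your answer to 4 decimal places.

3.1025

Let t(s) be the expected number of rounds to first reach $3 from state s, with t($3) = 0. Conditioning on the first round:
t($1) = 1 + 0.34·t($1) + 0.16·t($2) + 0.16·t($4)
t($2) = 1 + 0.12·t($1) + 0.26·t($2) + 0.32·t($4)
t($4) = 1 + 0.3·t($1) + 0.14·t($2) + 0.24·t($4)
Solving: t($1) = 3.0396, t($2) = 3.1859, t($4) = 3.1025.
Expected rounds from $4 to $3: 3.1025.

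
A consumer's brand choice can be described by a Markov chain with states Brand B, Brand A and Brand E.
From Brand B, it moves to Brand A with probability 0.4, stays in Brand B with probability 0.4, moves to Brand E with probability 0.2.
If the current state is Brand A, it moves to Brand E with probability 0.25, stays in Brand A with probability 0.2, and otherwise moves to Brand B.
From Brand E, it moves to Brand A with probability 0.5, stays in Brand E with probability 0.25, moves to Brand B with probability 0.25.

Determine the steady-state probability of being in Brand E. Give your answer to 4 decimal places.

0.2291

Let the stationary distribution be π with π = πP and π_1 + π_2 + π_3 = 1.
π_1 = 0.4·π_1 + 0.55·π_2 + 0.25·π_3
π_2 = 0.4·π_1 + 0.2·π_2 + 0.5·π_3
Solving with the normalization constraint gives π = (0.4185, 0.3524, 0.2291).
So the stationary probability of Brand E is 0.2291.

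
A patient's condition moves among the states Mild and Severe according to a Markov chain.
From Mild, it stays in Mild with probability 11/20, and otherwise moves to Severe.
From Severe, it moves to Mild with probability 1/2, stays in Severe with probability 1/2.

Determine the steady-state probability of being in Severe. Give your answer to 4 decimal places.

0.4737

Let the stationary distribution be π with π = πP and π_1 + π_2 = 1.
π_1 = 0.55·π_1 + 0.5·π_2
Solving with the normalization constraint gives π = (0.5263, 0.4737).
So the stationary probability of Severe is 0.4737.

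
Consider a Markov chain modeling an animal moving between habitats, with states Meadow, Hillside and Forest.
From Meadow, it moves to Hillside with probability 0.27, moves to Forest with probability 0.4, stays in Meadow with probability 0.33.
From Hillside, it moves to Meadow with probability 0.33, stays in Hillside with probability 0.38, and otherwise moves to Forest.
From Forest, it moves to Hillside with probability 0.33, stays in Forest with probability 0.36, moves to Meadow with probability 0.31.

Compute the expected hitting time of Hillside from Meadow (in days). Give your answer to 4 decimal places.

3.4121

Let t(s) be the expected number of days to first reach Hillside from state s, with t(Hillside) = 0. Conditioning on the first day:
t(Meadow) = 1 + 0.33·t(Meadow) + 0.4·t(Forest)
t(Forest) = 1 + 0.31·t(Meadow) + 0.36·t(Forest)
Solving: t(Meadow) = 3.4121, t(Forest) = 3.2152.
Expected days from Meadow to Hillside: 3.4121.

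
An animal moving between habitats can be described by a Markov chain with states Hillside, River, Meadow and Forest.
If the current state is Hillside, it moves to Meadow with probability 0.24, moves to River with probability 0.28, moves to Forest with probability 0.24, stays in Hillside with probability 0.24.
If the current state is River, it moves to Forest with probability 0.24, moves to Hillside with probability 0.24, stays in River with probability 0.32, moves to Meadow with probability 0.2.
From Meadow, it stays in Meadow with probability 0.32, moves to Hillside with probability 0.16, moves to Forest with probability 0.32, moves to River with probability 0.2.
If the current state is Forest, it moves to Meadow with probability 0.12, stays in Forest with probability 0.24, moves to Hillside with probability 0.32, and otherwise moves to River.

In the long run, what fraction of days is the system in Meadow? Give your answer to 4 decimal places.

0.2150

Let the stationary distribution be π with π = πP and π_1 + π_2 + π_3 + π_4 = 1.
π_1 = 0.24·π_1 + 0.24·π_2 + 0.16·π_3 + 0.32·π_4
π_2 = 0.28·π_1 + 0.32·π_2 + 0.2·π_3 + 0.32·π_4
π_3 = 0.24·π_1 + 0.2·π_2 + 0.32·π_3 + 0.12·π_4
Solving with the normalization constraint gives π = (0.2434, 0.2845, 0.2150, 0.2572).
So the stationary probability of Meadow is 0.2150.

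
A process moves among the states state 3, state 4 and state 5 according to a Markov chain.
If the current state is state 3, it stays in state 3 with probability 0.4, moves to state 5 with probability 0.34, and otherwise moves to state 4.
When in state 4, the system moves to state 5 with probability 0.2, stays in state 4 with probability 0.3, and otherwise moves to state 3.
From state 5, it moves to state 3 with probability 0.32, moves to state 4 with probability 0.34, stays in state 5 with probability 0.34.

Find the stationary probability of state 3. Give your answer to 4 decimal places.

0.4057

Let the stationary distribution be π with π = πP and π_1 + π_2 + π_3 = 1.
π_1 = 0.4·π_1 + 0.5·π_2 + 0.32·π_3
π_2 = 0.26·π_1 + 0.3·π_2 + 0.34·π_3
Solving with the normalization constraint gives π = (0.4057, 0.2957, 0.2986).
So the stationary probability of state 3 is 0.4057.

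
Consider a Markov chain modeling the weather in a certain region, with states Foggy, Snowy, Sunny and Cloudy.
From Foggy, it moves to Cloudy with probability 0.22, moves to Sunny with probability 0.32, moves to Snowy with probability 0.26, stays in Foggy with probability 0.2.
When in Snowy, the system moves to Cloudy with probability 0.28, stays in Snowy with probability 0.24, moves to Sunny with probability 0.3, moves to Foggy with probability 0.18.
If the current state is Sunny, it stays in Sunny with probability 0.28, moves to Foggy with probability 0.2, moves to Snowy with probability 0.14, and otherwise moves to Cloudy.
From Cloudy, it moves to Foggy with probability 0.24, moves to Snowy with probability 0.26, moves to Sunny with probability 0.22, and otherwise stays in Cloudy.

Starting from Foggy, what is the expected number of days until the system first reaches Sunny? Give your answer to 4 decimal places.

3.4498

Let t(s) be the expected number of days to first reach Sunny from state s, with t(Sunny) = 0. Conditioning on the first day:
t(Foggy) = 1 + 0.2·t(Foggy) + 0.26·t(Snowy) + 0.22·t(Cloudy)
t(Snowy) = 1 + 0.18·t(Foggy) + 0.24·t(Snowy) + 0.28·t(Cloudy)
t(Cloudy) = 1 + 0.24·t(Foggy) + 0.26·t(Snowy) + 0.28·t(Cloudy)
Solving: t(Foggy) = 3.4498, t(Snowy) = 3.5390, t(Cloudy) = 3.8168.
Expected days from Foggy to Sunny: 3.4498.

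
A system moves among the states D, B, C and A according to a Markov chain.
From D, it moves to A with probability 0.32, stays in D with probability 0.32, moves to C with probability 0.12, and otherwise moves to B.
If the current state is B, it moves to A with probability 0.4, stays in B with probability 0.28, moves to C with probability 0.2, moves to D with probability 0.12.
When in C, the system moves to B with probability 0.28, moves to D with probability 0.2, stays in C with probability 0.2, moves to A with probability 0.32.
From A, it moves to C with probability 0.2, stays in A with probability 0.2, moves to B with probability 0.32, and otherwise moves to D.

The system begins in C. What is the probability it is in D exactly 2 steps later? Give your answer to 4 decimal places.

Propagate the distribution vector 2 steps from C.
After 0 steps: (0.0000, 0.0000, 1.0000, 0.0000)
After 1 step: (0.2000, 0.2800, 0.2000, 0.3200)
After 2 steps: (0.2272, 0.2848, 0.1840, 0.3040)
P(in D after 2 steps) = 0.2272

0.2272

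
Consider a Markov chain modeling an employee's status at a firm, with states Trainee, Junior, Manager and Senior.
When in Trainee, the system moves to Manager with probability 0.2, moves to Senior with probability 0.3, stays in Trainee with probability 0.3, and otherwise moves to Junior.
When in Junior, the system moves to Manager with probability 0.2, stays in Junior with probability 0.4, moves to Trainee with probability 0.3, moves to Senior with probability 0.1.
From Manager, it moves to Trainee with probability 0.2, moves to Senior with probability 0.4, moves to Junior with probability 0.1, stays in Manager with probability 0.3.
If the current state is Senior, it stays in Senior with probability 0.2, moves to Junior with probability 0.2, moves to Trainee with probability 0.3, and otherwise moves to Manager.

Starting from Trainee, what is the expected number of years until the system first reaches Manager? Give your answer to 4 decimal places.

Let t(s) be the expected number of years to first reach Manager from state s, with t(Manager) = 0. Conditioning on the first year:
t(Trainee) = 1 + 0.3·t(Trainee) + 0.2·t(Junior) + 0.3·t(Senior)
t(Junior) = 1 + 0.3·t(Trainee) + 0.4·t(Junior) + 0.1·t(Senior)
t(Senior) = 1 + 0.3·t(Trainee) + 0.2·t(Junior) + 0.2·t(Senior)
Solving: t(Trainee) = 4.4898, t(Junior) = 4.5918, t(Senior) = 4.0816.
Expected years from Trainee to Manager: 4.4898.

4.4898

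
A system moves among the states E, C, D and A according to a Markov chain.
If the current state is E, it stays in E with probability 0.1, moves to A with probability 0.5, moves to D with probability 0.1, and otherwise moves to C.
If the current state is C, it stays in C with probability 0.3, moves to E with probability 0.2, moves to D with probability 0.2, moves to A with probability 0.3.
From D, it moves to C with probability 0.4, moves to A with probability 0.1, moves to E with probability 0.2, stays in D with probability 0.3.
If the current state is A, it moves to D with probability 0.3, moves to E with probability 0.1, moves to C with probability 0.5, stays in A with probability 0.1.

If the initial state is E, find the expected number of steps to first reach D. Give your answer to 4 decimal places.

Let t(s) be the expected number of steps to first reach D from state s, with t(D) = 0. Conditioning on the first step:
t(E) = 1 + 0.1·t(E) + 0.3·t(C) + 0.5·t(A)
t(C) = 1 + 0.2·t(E) + 0.3·t(C) + 0.3·t(A)
t(A) = 1 + 0.1·t(E) + 0.5·t(C) + 0.1·t(A)
Solving: t(E) = 5.0704, t(C) = 4.7183, t(A) = 4.2958.
Expected steps from E to D: 5.0704.

5.0704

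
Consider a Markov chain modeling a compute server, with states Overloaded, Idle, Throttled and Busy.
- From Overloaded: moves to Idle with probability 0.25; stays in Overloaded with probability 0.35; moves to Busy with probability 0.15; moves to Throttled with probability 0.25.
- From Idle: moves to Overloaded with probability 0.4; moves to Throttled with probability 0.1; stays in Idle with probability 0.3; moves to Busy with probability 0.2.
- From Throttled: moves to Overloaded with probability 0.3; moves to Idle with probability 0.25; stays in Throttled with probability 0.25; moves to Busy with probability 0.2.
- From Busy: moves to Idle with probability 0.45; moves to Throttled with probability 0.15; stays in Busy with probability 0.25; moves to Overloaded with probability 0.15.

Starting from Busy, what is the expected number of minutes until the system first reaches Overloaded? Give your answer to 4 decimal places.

3.7963

Let t(s) be the expected number of minutes to first reach Overloaded from state s, with t(Overloaded) = 0. Conditioning on the first minute:
t(Idle) = 1 + 0.3·t(Idle) + 0.1·t(Throttled) + 0.2·t(Busy)
t(Throttled) = 1 + 0.25·t(Idle) + 0.25·t(Throttled) + 0.2·t(Busy)
t(Busy) = 1 + 0.45·t(Idle) + 0.15·t(Throttled) + 0.25·t(Busy)
Solving: t(Idle) = 2.9907, t(Throttled) = 3.3426, t(Busy) = 3.7963.
Expected minutes from Busy to Overloaded: 3.7963.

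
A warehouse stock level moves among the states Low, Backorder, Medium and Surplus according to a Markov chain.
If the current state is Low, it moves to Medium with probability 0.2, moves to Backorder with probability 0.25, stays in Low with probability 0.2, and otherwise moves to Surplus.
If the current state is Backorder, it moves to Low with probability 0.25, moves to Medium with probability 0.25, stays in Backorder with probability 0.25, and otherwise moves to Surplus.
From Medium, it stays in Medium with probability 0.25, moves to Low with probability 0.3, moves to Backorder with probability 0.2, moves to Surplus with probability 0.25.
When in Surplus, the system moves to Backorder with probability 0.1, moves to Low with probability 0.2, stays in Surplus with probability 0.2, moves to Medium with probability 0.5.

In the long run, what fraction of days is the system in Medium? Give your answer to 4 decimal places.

Let the stationary distribution be π with π = πP and π_1 + π_2 + π_3 + π_4 = 1.
π_1 = 0.2·π_1 + 0.25·π_2 + 0.3·π_3 + 0.2·π_4
π_2 = 0.25·π_1 + 0.25·π_2 + 0.2·π_3 + 0.1·π_4
π_3 = 0.2·π_1 + 0.25·π_2 + 0.25·π_3 + 0.5·π_4
Solving with the normalization constraint gives π = (0.2401, 0.1957, 0.3032, 0.2610).
So the stationary probability of Medium is 0.3032.

0.3032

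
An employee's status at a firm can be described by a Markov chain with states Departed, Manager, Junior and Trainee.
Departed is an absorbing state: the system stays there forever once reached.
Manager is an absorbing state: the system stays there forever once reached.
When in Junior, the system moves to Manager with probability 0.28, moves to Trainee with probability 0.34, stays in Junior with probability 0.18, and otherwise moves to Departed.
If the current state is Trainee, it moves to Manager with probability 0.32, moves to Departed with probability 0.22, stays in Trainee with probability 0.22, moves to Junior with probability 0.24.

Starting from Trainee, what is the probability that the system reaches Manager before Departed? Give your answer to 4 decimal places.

Let h(s) be the probability of absorption at Manager starting from transient state s. Then h(Manager) = 1 and h(Departed) = 0. By first-step analysis:
h(Junior) = 0.2·0 + 0.28·1 + 0.18·h(Junior) + 0.34·h(Trainee)
h(Trainee) = 0.22·0 + 0.32·1 + 0.24·h(Junior) + 0.22·h(Trainee)
Solving: h(Junior) = 0.5864, h(Trainee) = 0.5907.
Starting from Trainee, the probability is 0.5907.

0.5907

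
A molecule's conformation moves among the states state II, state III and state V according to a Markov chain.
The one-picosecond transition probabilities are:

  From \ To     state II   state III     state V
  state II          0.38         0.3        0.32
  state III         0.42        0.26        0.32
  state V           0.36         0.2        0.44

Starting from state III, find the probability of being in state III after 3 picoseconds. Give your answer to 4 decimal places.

Propagate the distribution vector 3 picoseconds from state III.
After 0 picoseconds: (0.0000, 1.0000, 0.0000)
After 1 picosecond: (0.4200, 0.2600, 0.3200)
After 2 picoseconds: (0.3840, 0.2576, 0.3584)
After 3 picoseconds: (0.3831, 0.2539, 0.3630)
P(in state III after 3 picoseconds) = 0.2539

0.2539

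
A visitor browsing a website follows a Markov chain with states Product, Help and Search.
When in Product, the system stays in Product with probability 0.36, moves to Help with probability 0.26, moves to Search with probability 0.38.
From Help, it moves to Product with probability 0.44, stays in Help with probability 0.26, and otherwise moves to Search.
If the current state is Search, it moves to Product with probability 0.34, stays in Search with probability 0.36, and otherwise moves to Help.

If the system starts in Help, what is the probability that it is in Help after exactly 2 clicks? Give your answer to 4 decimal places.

0.2720

Sum over the intermediate state after 1 click:
P = P(Help→Product)·P(Product→Help) + P(Help→Help)·P(Help→Help) + P(Help→Search)·P(Search→Help)
  = 0.44×0.26 + 0.26×0.26 + 0.3×0.3
  = 0.1144 + 0.0676 + 0.0900 = 0.2720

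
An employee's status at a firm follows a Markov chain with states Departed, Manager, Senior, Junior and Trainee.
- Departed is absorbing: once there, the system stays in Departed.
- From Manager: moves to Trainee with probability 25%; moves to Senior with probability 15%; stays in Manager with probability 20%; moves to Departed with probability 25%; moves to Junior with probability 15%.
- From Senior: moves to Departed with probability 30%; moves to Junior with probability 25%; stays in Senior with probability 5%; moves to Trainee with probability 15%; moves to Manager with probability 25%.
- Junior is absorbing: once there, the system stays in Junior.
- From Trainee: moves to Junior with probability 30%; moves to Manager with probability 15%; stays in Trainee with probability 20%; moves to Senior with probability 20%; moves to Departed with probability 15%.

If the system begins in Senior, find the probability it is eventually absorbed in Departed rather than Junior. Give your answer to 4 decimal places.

Let h(s) be the probability of absorption at Departed starting from transient state s. Then h(Departed) = 1 and h(Junior) = 0. By first-step analysis:
h(Manager) = 0.25·1 + 0.2·h(Manager) + 0.15·h(Senior) + 0.15·0 + 0.25·h(Trainee)
h(Senior) = 0.3·1 + 0.25·h(Manager) + 0.05·h(Senior) + 0.25·0 + 0.15·h(Trainee)
h(Trainee) = 0.15·1 + 0.15·h(Manager) + 0.2·h(Senior) + 0.3·0 + 0.2·h(Trainee)
Solving: h(Manager) = 0.5423, h(Senior) = 0.5249, h(Trainee) = 0.4204.
Starting from Senior, the probability is 0.5249.

0.5249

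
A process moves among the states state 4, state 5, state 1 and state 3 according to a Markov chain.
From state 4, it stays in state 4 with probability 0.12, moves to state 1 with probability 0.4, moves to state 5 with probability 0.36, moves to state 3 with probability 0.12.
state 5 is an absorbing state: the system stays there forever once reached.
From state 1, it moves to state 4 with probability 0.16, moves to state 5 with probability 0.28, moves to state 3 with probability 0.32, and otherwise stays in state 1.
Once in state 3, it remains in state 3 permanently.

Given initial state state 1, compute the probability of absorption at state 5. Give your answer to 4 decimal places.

0.5026

Let h(s) be the probability of absorption at state 5 starting from transient state s. Then h(state 5) = 1 and h(state 3) = 0. By first-step analysis:
h(state 4) = 0.12·h(state 4) + 0.36·1 + 0.4·h(state 1) + 0.12·0
h(state 1) = 0.16·h(state 4) + 0.28·1 + 0.24·h(state 1) + 0.32·0
Solving: h(state 4) = 0.6376, h(state 1) = 0.5026.
Starting from state 1, the probability is 0.5026.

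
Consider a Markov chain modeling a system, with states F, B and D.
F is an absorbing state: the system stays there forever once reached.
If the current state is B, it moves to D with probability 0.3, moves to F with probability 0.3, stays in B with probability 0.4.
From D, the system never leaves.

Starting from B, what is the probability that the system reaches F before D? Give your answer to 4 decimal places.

0.5000

Let h(s) be the probability of absorption at F starting from transient state s. Then h(F) = 1 and h(D) = 0. By first-step analysis:
h(B) = 0.3·1 + 0.4·h(B) + 0.3·0
Solving: h(B) = 0.5000.
Starting from B, the probability is 0.5000.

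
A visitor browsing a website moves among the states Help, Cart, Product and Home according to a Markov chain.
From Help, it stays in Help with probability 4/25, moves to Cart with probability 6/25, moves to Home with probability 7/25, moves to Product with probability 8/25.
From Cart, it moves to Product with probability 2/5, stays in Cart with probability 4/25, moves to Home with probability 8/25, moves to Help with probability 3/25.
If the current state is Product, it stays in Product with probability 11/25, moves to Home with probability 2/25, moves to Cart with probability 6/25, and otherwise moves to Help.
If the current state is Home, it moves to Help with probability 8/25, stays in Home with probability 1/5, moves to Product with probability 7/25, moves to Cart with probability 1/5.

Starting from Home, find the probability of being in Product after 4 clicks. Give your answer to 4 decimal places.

0.3738

Propagate the distribution vector 4 clicks from Home.
After 0 clicks: (0.0000, 0.0000, 0.0000, 1.0000)
After 1 click: (0.3200, 0.2000, 0.2800, 0.2000)
After 2 clicks: (0.2064, 0.2160, 0.3616, 0.2160)
After 3 clicks: (0.2148, 0.2141, 0.3720, 0.1990)
After 4 clicks: (0.2130, 0.2149, 0.3738, 0.1982)
P(in Product after 4 clicks) = 0.3738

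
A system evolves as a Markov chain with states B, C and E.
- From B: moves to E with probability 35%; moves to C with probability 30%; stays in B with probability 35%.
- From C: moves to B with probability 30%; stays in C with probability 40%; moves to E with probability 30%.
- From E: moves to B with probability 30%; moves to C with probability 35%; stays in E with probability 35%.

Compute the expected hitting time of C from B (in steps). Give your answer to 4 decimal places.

3.1496

Let t(s) be the expected number of steps to first reach C from state s, with t(C) = 0. Conditioning on the first step:
t(B) = 1 + 0.35·t(B) + 0.35·t(E)
t(E) = 1 + 0.3·t(B) + 0.35·t(E)
Solving: t(B) = 3.1496, t(E) = 2.9921.
Expected steps from B to C: 3.1496.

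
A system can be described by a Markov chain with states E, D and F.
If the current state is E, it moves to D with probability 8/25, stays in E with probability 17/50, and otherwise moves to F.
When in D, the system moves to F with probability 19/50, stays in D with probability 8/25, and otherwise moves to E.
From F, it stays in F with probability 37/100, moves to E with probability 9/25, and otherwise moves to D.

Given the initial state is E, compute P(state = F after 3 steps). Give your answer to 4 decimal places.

0.3630

Propagate the distribution vector 3 steps from E.
After 0 steps: (1.0000, 0.0000, 0.0000)
After 1 step: (0.3400, 0.3200, 0.3400)
After 2 steps: (0.3340, 0.3030, 0.3630)
After 3 steps: (0.3351, 0.3019, 0.3630)
P(in F after 3 steps) = 0.3630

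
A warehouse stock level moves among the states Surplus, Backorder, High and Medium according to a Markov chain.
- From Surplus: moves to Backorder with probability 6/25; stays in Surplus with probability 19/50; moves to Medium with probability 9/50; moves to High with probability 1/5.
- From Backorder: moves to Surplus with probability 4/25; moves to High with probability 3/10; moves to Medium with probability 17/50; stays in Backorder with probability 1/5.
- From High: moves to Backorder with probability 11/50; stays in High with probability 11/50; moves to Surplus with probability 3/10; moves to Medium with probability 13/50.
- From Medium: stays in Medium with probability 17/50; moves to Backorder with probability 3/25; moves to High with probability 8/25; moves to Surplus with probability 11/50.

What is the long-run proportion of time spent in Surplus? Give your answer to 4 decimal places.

Let the stationary distribution be π with π = πP and π_1 + π_2 + π_3 + π_4 = 1.
π_1 = 0.38·π_1 + 0.16·π_2 + 0.3·π_3 + 0.22·π_4
π_2 = 0.24·π_1 + 0.2·π_2 + 0.22·π_3 + 0.12·π_4
π_3 = 0.2·π_1 + 0.3·π_2 + 0.22·π_3 + 0.32·π_4
Solving with the normalization constraint gives π = (0.2726, 0.1940, 0.2576, 0.2758).
So the stationary probability of Surplus is 0.2726.

0.2726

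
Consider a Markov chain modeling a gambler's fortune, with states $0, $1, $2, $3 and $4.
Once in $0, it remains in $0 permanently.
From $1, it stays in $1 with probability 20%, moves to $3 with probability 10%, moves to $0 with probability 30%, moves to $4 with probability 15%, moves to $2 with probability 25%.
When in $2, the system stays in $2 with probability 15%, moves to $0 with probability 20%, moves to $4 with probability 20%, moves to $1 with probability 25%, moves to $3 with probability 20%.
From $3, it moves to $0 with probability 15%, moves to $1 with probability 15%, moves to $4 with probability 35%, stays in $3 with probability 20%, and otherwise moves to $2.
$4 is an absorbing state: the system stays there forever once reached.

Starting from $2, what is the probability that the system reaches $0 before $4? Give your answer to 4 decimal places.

0.4972

Let h(s) be the probability of absorption at $0 starting from transient state s. Then h($0) = 1 and h($4) = 0. By first-step analysis:
h($1) = 0.3·1 + 0.2·h($1) + 0.25·h($2) + 0.1·h($3) + 0.15·0
h($2) = 0.2·1 + 0.25·h($1) + 0.15·h($2) + 0.2·h($3) + 0.2·0
h($3) = 0.15·1 + 0.15·h($1) + 0.15·h($2) + 0.2·h($3) + 0.35·0
Solving: h($1) = 0.5790, h($2) = 0.4972, h($3) = 0.3893.
Starting from $2, the probability is 0.4972.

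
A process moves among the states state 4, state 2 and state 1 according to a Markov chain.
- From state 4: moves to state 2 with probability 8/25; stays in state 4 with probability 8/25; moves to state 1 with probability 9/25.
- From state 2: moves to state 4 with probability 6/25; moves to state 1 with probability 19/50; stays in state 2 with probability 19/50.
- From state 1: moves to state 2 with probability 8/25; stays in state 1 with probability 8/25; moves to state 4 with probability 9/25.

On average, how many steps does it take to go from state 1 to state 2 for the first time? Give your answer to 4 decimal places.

Let t(s) be the expected number of steps to first reach state 2 from state s, with t(state 2) = 0. Conditioning on the first step:
t(state 4) = 1 + 0.32·t(state 4) + 0.36·t(state 1)
t(state 1) = 1 + 0.36·t(state 4) + 0.32·t(state 1)
Solving: t(state 4) = 3.1250, t(state 1) = 3.1250.
Expected steps from state 1 to state 2: 3.1250.

3.1250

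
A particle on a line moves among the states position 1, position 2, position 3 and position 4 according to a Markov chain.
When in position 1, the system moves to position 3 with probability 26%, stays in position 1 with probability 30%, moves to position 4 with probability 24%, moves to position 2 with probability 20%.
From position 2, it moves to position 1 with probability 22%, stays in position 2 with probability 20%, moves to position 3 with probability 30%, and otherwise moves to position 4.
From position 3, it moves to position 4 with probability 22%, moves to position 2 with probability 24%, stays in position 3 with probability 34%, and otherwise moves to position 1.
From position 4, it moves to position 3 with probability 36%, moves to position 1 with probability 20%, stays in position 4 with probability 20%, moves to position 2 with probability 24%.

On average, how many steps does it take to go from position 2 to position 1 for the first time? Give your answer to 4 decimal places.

Let t(s) be the expected number of steps to first reach position 1 from state s, with t(position 1) = 0. Conditioning on the first step:
t(position 2) = 1 + 0.2·t(position 2) + 0.3·t(position 3) + 0.28·t(position 4)
t(position 3) = 1 + 0.24·t(position 2) + 0.34·t(position 3) + 0.22·t(position 4)
t(position 4) = 1 + 0.24·t(position 2) + 0.36·t(position 3) + 0.2·t(position 4)
Solving: t(position 2) = 4.7932, t(position 3) = 4.8872, t(position 4) = 4.8872.
Expected steps from position 2 to position 1: 4.7932.

4.7932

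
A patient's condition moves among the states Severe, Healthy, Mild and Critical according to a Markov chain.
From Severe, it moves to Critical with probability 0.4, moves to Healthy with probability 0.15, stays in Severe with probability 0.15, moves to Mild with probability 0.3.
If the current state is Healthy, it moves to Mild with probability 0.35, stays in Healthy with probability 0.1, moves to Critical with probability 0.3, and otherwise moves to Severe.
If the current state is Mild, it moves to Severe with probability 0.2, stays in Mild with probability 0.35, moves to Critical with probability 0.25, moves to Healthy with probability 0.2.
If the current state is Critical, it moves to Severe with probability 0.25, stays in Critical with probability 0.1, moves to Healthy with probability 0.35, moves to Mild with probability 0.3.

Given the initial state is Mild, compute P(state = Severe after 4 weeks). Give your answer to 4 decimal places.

0.2124

Propagate the distribution vector 4 weeks from Mild.
After 0 weeks: (0.0000, 0.0000, 1.0000, 0.0000)
After 1 week: (0.2000, 0.2000, 0.3500, 0.2500)
After 2 weeks: (0.2125, 0.2075, 0.3275, 0.2525)
After 3 weeks: (0.2124, 0.2065, 0.3268, 0.2544)
After 4 weeks: (0.2124, 0.2069, 0.3267, 0.2540)
P(in Severe after 4 weeks) = 0.2124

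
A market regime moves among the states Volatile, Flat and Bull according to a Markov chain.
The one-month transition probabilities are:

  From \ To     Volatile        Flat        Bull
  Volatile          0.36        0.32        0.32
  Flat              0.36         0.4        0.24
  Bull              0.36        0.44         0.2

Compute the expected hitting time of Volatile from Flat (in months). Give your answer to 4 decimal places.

2.7778

Let t(s) be the expected number of months to first reach Volatile from state s, with t(Volatile) = 0. Conditioning on the first month:
t(Flat) = 1 + 0.4·t(Flat) + 0.24·t(Bull)
t(Bull) = 1 + 0.44·t(Flat) + 0.2·t(Bull)
Solving: t(Flat) = 2.7778, t(Bull) = 2.7778.
Expected months from Flat to Volatile: 2.7778.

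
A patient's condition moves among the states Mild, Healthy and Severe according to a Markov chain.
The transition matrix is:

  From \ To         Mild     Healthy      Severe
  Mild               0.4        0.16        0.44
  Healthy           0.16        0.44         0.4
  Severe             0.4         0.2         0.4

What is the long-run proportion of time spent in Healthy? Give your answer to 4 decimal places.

Let the stationary distribution be π with π = πP and π_1 + π_2 + π_3 = 1.
π_1 = 0.4·π_1 + 0.16·π_2 + 0.4·π_3
π_2 = 0.16·π_1 + 0.44·π_2 + 0.2·π_3
Solving with the normalization constraint gives π = (0.3412, 0.2452, 0.4136).
So the stationary probability of Healthy is 0.2452.

0.2452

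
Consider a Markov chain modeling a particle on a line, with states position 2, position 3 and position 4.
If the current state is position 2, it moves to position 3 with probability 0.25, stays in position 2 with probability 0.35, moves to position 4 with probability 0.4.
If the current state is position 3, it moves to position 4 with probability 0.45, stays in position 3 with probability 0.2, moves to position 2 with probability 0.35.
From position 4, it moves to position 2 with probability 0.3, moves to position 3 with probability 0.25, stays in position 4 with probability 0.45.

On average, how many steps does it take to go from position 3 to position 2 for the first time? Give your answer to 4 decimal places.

Let t(s) be the expected number of steps to first reach position 2 from state s, with t(position 2) = 0. Conditioning on the first step:
t(position 3) = 1 + 0.2·t(position 3) + 0.45·t(position 4)
t(position 4) = 1 + 0.25·t(position 3) + 0.45·t(position 4)
Solving: t(position 3) = 3.0534, t(position 4) = 3.2061.
Expected steps from position 3 to position 2: 3.0534.

3.0534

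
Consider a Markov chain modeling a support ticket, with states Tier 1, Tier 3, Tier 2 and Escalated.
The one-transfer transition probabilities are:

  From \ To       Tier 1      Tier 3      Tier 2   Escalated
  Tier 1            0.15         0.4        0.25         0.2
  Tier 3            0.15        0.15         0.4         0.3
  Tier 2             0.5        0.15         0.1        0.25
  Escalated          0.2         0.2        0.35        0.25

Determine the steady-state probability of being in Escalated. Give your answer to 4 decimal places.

0.2485

Let the stationary distribution be π with π = πP and π_1 + π_2 + π_3 + π_4 = 1.
π_1 = 0.15·π_1 + 0.15·π_2 + 0.5·π_3 + 0.2·π_4
π_2 = 0.4·π_1 + 0.15·π_2 + 0.15·π_3 + 0.2·π_4
π_3 = 0.25·π_1 + 0.4·π_2 + 0.1·π_3 + 0.35·π_4
Solving with the normalization constraint gives π = (0.2564, 0.2265, 0.2685, 0.2485).
So the stationary probability of Escalated is 0.2485.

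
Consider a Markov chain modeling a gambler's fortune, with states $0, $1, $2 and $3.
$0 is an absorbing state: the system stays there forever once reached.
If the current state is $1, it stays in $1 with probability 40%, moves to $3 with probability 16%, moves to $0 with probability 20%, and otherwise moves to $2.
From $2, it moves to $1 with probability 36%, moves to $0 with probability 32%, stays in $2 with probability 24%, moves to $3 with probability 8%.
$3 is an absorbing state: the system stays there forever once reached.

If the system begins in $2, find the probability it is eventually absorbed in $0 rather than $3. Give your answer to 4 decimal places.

Let h(s) be the probability of absorption at $0 starting from transient state s. Then h($0) = 1 and h($3) = 0. By first-step analysis:
h($1) = 0.2·1 + 0.4·h($1) + 0.24·h($2) + 0.16·0
h($2) = 0.32·1 + 0.36·h($1) + 0.24·h($2) + 0.08·0
Solving: h($1) = 0.6190, h($2) = 0.7143.
Starting from $2, the probability is 0.7143.

0.7143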